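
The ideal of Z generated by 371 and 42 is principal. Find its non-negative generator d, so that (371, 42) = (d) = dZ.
In the PID Z, (a, b) is generated by gcd(a, b). Compute gcd(371, 42) with the extended Euclidean algorithm, tracking rows (r, s, t) with s·371 + t·42 = r:
  row A: (371, 1, 0)   [1·371 + 0·42 = 371]
  row B: (42, 0, 1)   [0·371 + 1·42 = 42]
  371 = 8·42 + 35   → row C = row A − 8·row B = (35, 1, −8)   [check: 1·371 − 8·42 = 35]
  42 = 1·35 + 7   → row D = row B − 1·row C = (7, −1, 9)   [check: −1·371 + 9·42 = 7]
  35 = 5·7 + 0   → remainder 0, stop. gcd = 7 (last nonzero row D).
So gcd(371, 42) = 7, with Bézout identity −1·371 + 9·42 = 7. Containment (⊇): the Bézout identity exhibits 7 as an element of (371, 42), giving (7) ⊆ (371, 42). Containment (⊆): since 7 | 371 and 7 | 42 (371 = 7·53, 42 = 7·6), every Z-linear combination of 371 and 42 is divisible by 7, so (371, 42) ⊆ (7). Therefore (371, 42) = (7), d = 7.

Final answer: (371, 42) = (7); d = 7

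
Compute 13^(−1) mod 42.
Apply the extended Euclidean algorithm to (42, 13), tracking rows (r, s, t) with s·42 + t·13 = r. Each division r_prev = q·r_cur + r_new produces the new row as (previous row) − q·(current row):
  row A: (42, 1, 0)   [1·42 + 0·13 = 42]
  row B: (13, 0, 1)   [0·42 + 1·13 = 13]
  42 = 3·13 + 3   → row C = row A − 3·row B = (3, 1, −3)   [check: 1·42 − 3·13 = 3]
  13 = 4·3 + 1   → row D = row B − 4·row C = (1, −4, 13)   [check: −4·42 + 13·13 = 1]
  3 = 3·1 + 0   → remainder 0, stop. gcd = 1 (last nonzero row D).
The gcd is 1, so 13 is invertible mod 42. The last nonzero row gives −4·42 + 13·13 = 1, so t = 13. So 13^(−1) ≡ 13 (mod 42). Verify: 13 · 13 = 169 ≡ 1 (mod 42). ✓

Final answer: 13^(−1) ≡ 13 (mod 42)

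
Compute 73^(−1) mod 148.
73^(−1) ≡ 73 (mod 148)

Apply the extended Euclidean algorithm to (148, 73), tracking rows (r, s, t) with s·148 + t·73 = r. Each division r_prev = q·r_cur + r_new produces the new row as (previous row) − q·(current row):
  row A: (148, 1, 0)   [1·148 + 0·73 = 148]
  row B: (73, 0, 1)   [0·148 + 1·73 = 73]
  148 = 2·73 + 2   → row C = row A − 2·row B = (2, 1, −2)   [check: 1·148 − 2·73 = 2]
  73 = 36·2 + 1   → row D = row B − 36·row C = (1, −36, 73)   [check: −36·148 + 73·73 = 1]
  2 = 2·1 + 0   → remainder 0, stop. gcd = 1 (last nonzero row D).
The gcd is 1, so 73 is invertible mod 148. The last nonzero row gives −36·148 + 73·73 = 1, so t = 73. So 73^(−1) ≡ 73 (mod 148). Verify: 73 · 73 = 5329 ≡ 1 (mod 148). ✓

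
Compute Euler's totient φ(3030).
φ(3030) = 800

φ is multiplicative, with φ(p^e) = p^e − p^(e−1). Factorise 3030 = 2 · 3 · 5 · 101. Then
  φ(3030) = (2 − 1) · (3 − 1) · (5 − 1) · (101 − 1) = 1 · 2 · 4 · 100 = 800.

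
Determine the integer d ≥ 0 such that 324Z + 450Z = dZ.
In the PID Z, (a, b) is generated by gcd(a, b). Compute gcd(450, 324) with the extended Euclidean algorithm, tracking rows (r, s, t) with s·450 + t·324 = r:
  row A: (450, 1, 0)   [1·450 + 0·324 = 450]
  row B: (324, 0, 1)   [0·450 + 1·324 = 324]
  450 = 1·324 + 126   → row C = row A − 1·row B = (126, 1, −1)   [check: 1·450 − 1·324 = 126]
  324 = 2·126 + 72   → row D = row B − 2·row C = (72, −2, 3)   [check: −2·450 + 3·324 = 72]
  126 = 1·72 + 54   → row E = row C − 1·row D = (54, 3, −4)   [check: 3·450 − 4·324 = 54]
  72 = 1·54 + 18   → row F = row D − 1·row E = (18, −5, 7)   [check: −5·450 + 7·324 = 18]
  54 = 3·18 + 0   → remainder 0, stop. gcd = 18 (last nonzero row F).
So gcd(324, 450) = 18, with Bézout identity −5·450 + 7·324 = 18. Containment (⊇): the Bézout identity exhibits 18 as an element of (324, 450), giving (18) ⊆ (324, 450). Containment (⊆): since 18 | 324 and 18 | 450 (324 = 18·18, 450 = 18·25), every Z-linear combination of 324 and 450 is divisible by 18, so (324, 450) ⊆ (18). Therefore (324, 450) = (18), d = 18.

Final answer: (324, 450) = (18); d = 18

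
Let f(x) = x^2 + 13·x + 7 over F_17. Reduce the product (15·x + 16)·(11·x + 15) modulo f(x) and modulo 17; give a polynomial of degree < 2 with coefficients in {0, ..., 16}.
Multiply as integer polynomials: a · b = 165·x^2 + 401·x + 240. Reducing coefficients mod 17: a · b ≡ 12·x^2 + 10·x + 2. Now divide by f(x) = x^2 + 13·x + 7 in F_17[x], eliminating the leading term at each step:
  leading term 12·x^2: subtract (12)·f(x) = 12·x^2 + 3·x + 16, leaving 7·x + 3 (coefficients mod 17)
The degree is now < 2, so this is the remainder. Hence a · b ≡ 7·x + 3 in F_17[x]/(f).

Final answer: a · b ≡ 7·x + 3 (mod f(x))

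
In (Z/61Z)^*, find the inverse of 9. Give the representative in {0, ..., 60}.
Apply the extended Euclidean algorithm to (61, 9), tracking rows (r, s, t) with s·61 + t·9 = r. Each division r_prev = q·r_cur + r_new produces the new row as (previous row) − q·(current row):
  row A: (61, 1, 0)   [1·61 + 0·9 = 61]
  row B: (9, 0, 1)   [0·61 + 1·9 = 9]
  61 = 6·9 + 7   → row C = row A − 6·row B = (7, 1, −6)   [check: 1·61 − 6·9 = 7]
  9 = 1·7 + 2   → row D = row B − 1·row C = (2, −1, 7)   [check: −1·61 + 7·9 = 2]
  7 = 3·2 + 1   → row E = row C − 3·row D = (1, 4, −27)   [check: 4·61 − 27·9 = 1]
  2 = 2·1 + 0   → remainder 0, stop. gcd = 1 (last nonzero row E).
The gcd is 1, so 9 is invertible mod 61. The last nonzero row gives 4·61 − 27·9 = 1, so t = −27. So 9^(−1) ≡ −27 ≡ 34 (mod 61). Verify: 9 · 34 = 306 ≡ 1 (mod 61). ✓

Final answer: 9^(−1) ≡ 34 (mod 61)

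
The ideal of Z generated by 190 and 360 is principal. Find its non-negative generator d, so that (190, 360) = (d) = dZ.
In the PID Z, (a, b) is generated by gcd(a, b). Compute gcd(360, 190) with the extended Euclidean algorithm, tracking rows (r, s, t) with s·360 + t·190 = r:
  row A: (360, 1, 0)   [1·360 + 0·190 = 360]
  row B: (190, 0, 1)   [0·360 + 1·190 = 190]
  360 = 1·190 + 170   → row C = row A − 1·row B = (170, 1, −1)   [check: 1·360 − 1·190 = 170]
  190 = 1·170 + 20   → row D = row B − 1·row C = (20, −1, 2)   [check: −1·360 + 2·190 = 20]
  170 = 8·20 + 10   → row E = row C − 8·row D = (10, 9, −17)   [check: 9·360 − 17·190 = 10]
  20 = 2·10 + 0   → remainder 0, stop. gcd = 10 (last nonzero row E).
So gcd(190, 360) = 10, with Bézout identity 9·360 − 17·190 = 10. Containment (⊇): the Bézout identity exhibits 10 as an element of (190, 360), giving (10) ⊆ (190, 360). Containment (⊆): since 10 | 190 and 10 | 360 (190 = 10·19, 360 = 10·36), every Z-linear combination of 190 and 360 is divisible by 10, so (190, 360) ⊆ (10). Therefore (190, 360) = (10), d = 10.

Final answer: (190, 360) = (10); d = 10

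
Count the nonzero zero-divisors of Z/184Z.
Z/184Z has 95 nonzero zero-divisors

In Z/184Z each nonzero element is either a unit (gcd with 184 is 1) or a zero-divisor (gcd > 1). The number of units is φ(184): factorise 184 = 2^3 · 23, so φ(184) = (2^3 − 2^2) · (23 − 1) = 4 · 22 = 88. The nonzero elements number 184 − 1 = 183. Hence the nonzero zero-divisors number 183 − 88 = 95.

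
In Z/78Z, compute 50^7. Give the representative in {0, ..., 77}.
2

Use repeated squaring. Binary(7) = 111. Walk through the bits of the exponent 7 left-to-right: at each bit after the leading one, square the running value, then multiply by 50 if the bit is 1 (always reducing mod 78):
  bit 1 = 1 (leading): start with 50.
  bit 2 = 1: square 50^2 = 2500 ≡ 4; bit is 1, so multiply 4·50 = 200 ≡ 44 (mod 78).
  bit 3 = 1: square 44^2 = 1936 ≡ 64; bit is 1, so multiply 64·50 = 3200 ≡ 2 (mod 78).
Final value: 50^7 ≡ 2 (mod 78).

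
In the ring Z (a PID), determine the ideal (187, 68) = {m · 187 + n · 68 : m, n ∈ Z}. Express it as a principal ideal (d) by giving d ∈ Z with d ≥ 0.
(187, 68) = (17); d = 17

In the PID Z, (a, b) is generated by gcd(a, b). Compute gcd(187, 68) with the extended Euclidean algorithm, tracking rows (r, s, t) with s·187 + t·68 = r:
  row A: (187, 1, 0)   [1·187 + 0·68 = 187]
  row B: (68, 0, 1)   [0·187 + 1·68 = 68]
  187 = 2·68 + 51   → row C = row A − 2·row B = (51, 1, −2)   [check: 1·187 − 2·68 = 51]
  68 = 1·51 + 17   → row D = row B − 1·row C = (17, −1, 3)   [check: −1·187 + 3·68 = 17]
  51 = 3·17 + 0   → remainder 0, stop. gcd = 17 (last nonzero row D).
So gcd(187, 68) = 17, with Bézout identity −1·187 + 3·68 = 17. Containment (⊇): the Bézout identity exhibits 17 as an element of (187, 68), giving (17) ⊆ (187, 68). Containment (⊆): since 17 | 187 and 17 | 68 (187 = 17·11, 68 = 17·4), every Z-linear combination of 187 and 68 is divisible by 17, so (187, 68) ⊆ (17). Therefore (187, 68) = (17), d = 17.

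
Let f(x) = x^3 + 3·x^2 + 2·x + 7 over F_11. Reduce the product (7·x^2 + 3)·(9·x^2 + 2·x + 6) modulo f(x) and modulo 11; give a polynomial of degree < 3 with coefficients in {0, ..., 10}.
Multiply as integer polynomials: a · b = 63·x^4 + 14·x^3 + 69·x^2 + 6·x + 18. Reducing coefficients mod 11: a · b ≡ 8·x^4 + 3·x^3 + 3·x^2 + 6·x + 7. Now divide by f(x) = x^3 + 3·x^2 + 2·x + 7 in F_11[x], eliminating the leading term at each step:
  leading term 8·x^4: subtract (8·x)·f(x) = 8·x^4 + 2·x^3 + 5·x^2 + x, leaving x^3 + 9·x^2 + 5·x + 7 (coefficients mod 11)
  leading term x^3: subtract (1)·f(x) = x^3 + 3·x^2 + 2·x + 7, leaving 6·x^2 + 3·x (coefficients mod 11)
The degree is now < 3, so this is the remainder. Hence a · b ≡ 6·x^2 + 3·x in F_11[x]/(f).

Final answer: a · b ≡ 6·x^2 + 3·x (mod f(x))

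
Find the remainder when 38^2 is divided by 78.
Use repeated squaring. Binary(2) = 10. Walk through the bits of the exponent 2 left-to-right: at each bit after the leading one, square the running value, then multiply by 38 if the bit is 1 (always reducing mod 78):
  bit 1 = 1 (leading): start with 38.
  bit 2 = 0: square 38^2 = 1444 ≡ 40 (mod 78).
Final value: 38^2 ≡ 40 (mod 78).

Final answer: 40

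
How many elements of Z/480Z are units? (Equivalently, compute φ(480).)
Z/480Z has φ(480) = 128 units

An element a ∈ Z/480Z is a unit iff gcd(a, 480) = 1, so the number of units is φ(480). φ is multiplicative, with φ(p^e) = p^e − p^(e−1). Factorise 480 = 2^5 · 3 · 5. Then
  φ(480) = (2^5 − 2^4) · (3 − 1) · (5 − 1) = 16 · 2 · 4 = 128.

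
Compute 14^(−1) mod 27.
Apply the extended Euclidean algorithm to (27, 14), tracking rows (r, s, t) with s·27 + t·14 = r. Each division r_prev = q·r_cur + r_new produces the new row as (previous row) − q·(current row):
  row A: (27, 1, 0)   [1·27 + 0·14 = 27]
  row B: (14, 0, 1)   [0·27 + 1·14 = 14]
  27 = 1·14 + 13   → row C = row A − 1·row B = (13, 1, −1)   [check: 1·27 − 1·14 = 13]
  14 = 1·13 + 1   → row D = row B − 1·row C = (1, −1, 2)   [check: −1·27 + 2·14 = 1]
  13 = 13·1 + 0   → remainder 0, stop. gcd = 1 (last nonzero row D).
The gcd is 1, so 14 is invertible mod 27. The last nonzero row gives −1·27 + 2·14 = 1, so t = 2. So 14^(−1) ≡ 2 (mod 27). Verify: 14 · 2 = 28 ≡ 1 (mod 27). ✓

Final answer: 14^(−1) ≡ 2 (mod 27)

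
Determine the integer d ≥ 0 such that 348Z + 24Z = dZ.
In the PID Z, (a, b) is generated by gcd(a, b). Compute gcd(348, 24) with the extended Euclidean algorithm, tracking rows (r, s, t) with s·348 + t·24 = r:
  row A: (348, 1, 0)   [1·348 + 0·24 = 348]
  row B: (24, 0, 1)   [0·348 + 1·24 = 24]
  348 = 14·24 + 12   → row C = row A − 14·row B = (12, 1, −14)   [check: 1·348 − 14·24 = 12]
  24 = 2·12 + 0   → remainder 0, stop. gcd = 12 (last nonzero row C).
So gcd(348, 24) = 12, with Bézout identity 1·348 − 14·24 = 12. Containment (⊇): the Bézout identity exhibits 12 as an element of (348, 24), giving (12) ⊆ (348, 24). Containment (⊆): since 12 | 348 and 12 | 24 (348 = 12·29, 24 = 12·2), every Z-linear combination of 348 and 24 is divisible by 12, so (348, 24) ⊆ (12). Therefore (348, 24) = (12), d = 12.

Final answer: (348, 24) = (12); d = 12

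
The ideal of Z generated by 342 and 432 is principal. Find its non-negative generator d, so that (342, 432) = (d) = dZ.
In the PID Z, (a, b) is generated by gcd(a, b). Compute gcd(432, 342) with the extended Euclidean algorithm, tracking rows (r, s, t) with s·432 + t·342 = r:
  row A: (432, 1, 0)   [1·432 + 0·342 = 432]
  row B: (342, 0, 1)   [0·432 + 1·342 = 342]
  432 = 1·342 + 90   → row C = row A − 1·row B = (90, 1, −1)   [check: 1·432 − 1·342 = 90]
  342 = 3·90 + 72   → row D = row B − 3·row C = (72, −3, 4)   [check: −3·432 + 4·342 = 72]
  90 = 1·72 + 18   → row E = row C − 1·row D = (18, 4, −5)   [check: 4·432 − 5·342 = 18]
  72 = 4·18 + 0   → remainder 0, stop. gcd = 18 (last nonzero row E).
So gcd(342, 432) = 18, with Bézout identity 4·432 − 5·342 = 18. Containment (⊇): the Bézout identity exhibits 18 as an element of (342, 432), giving (18) ⊆ (342, 432). Containment (⊆): since 18 | 342 and 18 | 432 (342 = 18·19, 432 = 18·24), every Z-linear combination of 342 and 432 is divisible by 18, so (342, 432) ⊆ (18). Therefore (342, 432) = (18), d = 18.

Final answer: (342, 432) = (18); d = 18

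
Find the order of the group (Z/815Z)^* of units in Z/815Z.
(Z/815Z)^* consists of the classes a with gcd(a, 815) = 1, so its order is φ(815). φ is multiplicative, with φ(p^e) = p^e − p^(e−1). Factorise 815 = 5 · 163. Then
  φ(815) = (5 − 1) · (163 − 1) = 4 · 162 = 648.
Thus |(Z/815Z)^*| = 648.

Final answer: |(Z/815Z)^*| = 648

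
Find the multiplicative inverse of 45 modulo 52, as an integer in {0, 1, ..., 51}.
Apply the extended Euclidean algorithm to (52, 45), tracking rows (r, s, t) with s·52 + t·45 = r. Each division r_prev = q·r_cur + r_new produces the new row as (previous row) − q·(current row):
  row A: (52, 1, 0)   [1·52 + 0·45 = 52]
  row B: (45, 0, 1)   [0·52 + 1·45 = 45]
  52 = 1·45 + 7   → row C = row A − 1·row B = (7, 1, −1)   [check: 1·52 − 1·45 = 7]
  45 = 6·7 + 3   → row D = row B − 6·row C = (3, −6, 7)   [check: −6·52 + 7·45 = 3]
  7 = 2·3 + 1   → row E = row C − 2·row D = (1, 13, −15)   [check: 13·52 − 15·45 = 1]
  3 = 3·1 + 0   → remainder 0, stop. gcd = 1 (last nonzero row E).
The gcd is 1, so 45 is invertible mod 52. The last nonzero row gives 13·52 − 15·45 = 1, so t = −15. So 45^(−1) ≡ −15 ≡ 37 (mod 52). Verify: 45 · 37 = 1665 ≡ 1 (mod 52). ✓

Final answer: 45^(−1) ≡ 37 (mod 52)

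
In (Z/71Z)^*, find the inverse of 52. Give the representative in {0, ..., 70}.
52^(−1) ≡ 56 (mod 71)

Apply the extended Euclidean algorithm to (71, 52), tracking rows (r, s, t) with s·71 + t·52 = r. Each division r_prev = q·r_cur + r_new produces the new row as (previous row) − q·(current row):
  row A: (71, 1, 0)   [1·71 + 0·52 = 71]
  row B: (52, 0, 1)   [0·71 + 1·52 = 52]
  71 = 1·52 + 19   → row C = row A − 1·row B = (19, 1, −1)   [check: 1·71 − 1·52 = 19]
  52 = 2·19 + 14   → row D = row B − 2·row C = (14, −2, 3)   [check: −2·71 + 3·52 = 14]
  19 = 1·14 + 5   → row E = row C − 1·row D = (5, 3, −4)   [check: 3·71 − 4·52 = 5]
  14 = 2·5 + 4   → row F = row D − 2·row E = (4, −8, 11)   [check: −8·71 + 11·52 = 4]
  5 = 1·4 + 1   → row G = row E − 1·row F = (1, 11, −15)   [check: 11·71 − 15·52 = 1]
  4 = 4·1 + 0   → remainder 0, stop. gcd = 1 (last nonzero row G).
The gcd is 1, so 52 is invertible mod 71. The last nonzero row gives 11·71 − 15·52 = 1, so t = −15. So 52^(−1) ≡ −15 ≡ 56 (mod 71). Verify: 52 · 56 = 2912 ≡ 1 (mod 71). ✓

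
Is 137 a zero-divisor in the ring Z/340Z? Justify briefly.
gcd(137, 340) = 1, so 137 is a unit in Z/340Z (it has a multiplicative inverse). A unit cannot be a zero-divisor: if 137·b ≡ 0 then multiplying both sides by 137^(−1) gives b ≡ 0. So 137 is not a zero-divisor.

Final answer: NO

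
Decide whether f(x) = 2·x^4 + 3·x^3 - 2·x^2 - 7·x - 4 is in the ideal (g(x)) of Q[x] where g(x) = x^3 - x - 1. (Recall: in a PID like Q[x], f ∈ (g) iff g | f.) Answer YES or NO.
NO

In Q[x] the ideal (g) consists of all multiples of g, so f ∈ (g) iff g | f, i.e. iff the remainder of f on division by g is 0. Divide f by g (g is monic, so eliminate the leading term of the running remainder at each step):
  leading term 2·x^4: subtract (2·x)·g(x) = 2·x^4 - 2·x^2 - 2·x, leaving 3·x^3 - 5·x - 4
  leading term 3·x^3: subtract (3)·g(x) = 3·x^3 - 3·x - 3, leaving -2·x - 1
The remainder r(x) = -2·x - 1 ≠ 0 (and deg r < deg g), so g ∤ f, i.e. f ∉ (g).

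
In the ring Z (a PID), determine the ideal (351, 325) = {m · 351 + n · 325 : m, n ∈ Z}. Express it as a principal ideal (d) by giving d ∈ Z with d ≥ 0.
(351, 325) = (13); d = 13

In the PID Z, (a, b) is generated by gcd(a, b). Compute gcd(351, 325) with the extended Euclidean algorithm, tracking rows (r, s, t) with s·351 + t·325 = r:
  row A: (351, 1, 0)   [1·351 + 0·325 = 351]
  row B: (325, 0, 1)   [0·351 + 1·325 = 325]
  351 = 1·325 + 26   → row C = row A − 1·row B = (26, 1, −1)   [check: 1·351 − 1·325 = 26]
  325 = 12·26 + 13   → row D = row B − 12·row C = (13, −12, 13)   [check: −12·351 + 13·325 = 13]
  26 = 2·13 + 0   → remainder 0, stop. gcd = 13 (last nonzero row D).
So gcd(351, 325) = 13, with Bézout identity −12·351 + 13·325 = 13. Containment (⊇): the Bézout identity exhibits 13 as an element of (351, 325), giving (13) ⊆ (351, 325). Containment (⊆): since 13 | 351 and 13 | 325 (351 = 13·27, 325 = 13·25), every Z-linear combination of 351 and 325 is divisible by 13, so (351, 325) ⊆ (13). Therefore (351, 325) = (13), d = 13.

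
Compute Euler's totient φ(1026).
φ is multiplicative, with φ(p^e) = p^e − p^(e−1). Factorise 1026 = 2 · 3^3 · 19. Then
  φ(1026) = (2 − 1) · (3^3 − 3^2) · (19 − 1) = 1 · 18 · 18 = 324.

Final answer: φ(1026) = 324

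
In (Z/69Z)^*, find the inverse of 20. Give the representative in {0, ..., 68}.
20^(−1) ≡ 38 (mod 69)

Apply the extended Euclidean algorithm to (69, 20), tracking rows (r, s, t) with s·69 + t·20 = r. Each division r_prev = q·r_cur + r_new produces the new row as (previous row) − q·(current row):
  row A: (69, 1, 0)   [1·69 + 0·20 = 69]
  row B: (20, 0, 1)   [0·69 + 1·20 = 20]
  69 = 3·20 + 9   → row C = row A − 3·row B = (9, 1, −3)   [check: 1·69 − 3·20 = 9]
  20 = 2·9 + 2   → row D = row B − 2·row C = (2, −2, 7)   [check: −2·69 + 7·20 = 2]
  9 = 4·2 + 1   → row E = row C − 4·row D = (1, 9, −31)   [check: 9·69 − 31·20 = 1]
  2 = 2·1 + 0   → remainder 0, stop. gcd = 1 (last nonzero row E).
The gcd is 1, so 20 is invertible mod 69. The last nonzero row gives 9·69 − 31·20 = 1, so t = −31. So 20^(−1) ≡ −31 ≡ 38 (mod 69). Verify: 20 · 38 = 760 ≡ 1 (mod 69). ✓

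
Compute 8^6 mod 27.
Use repeated squaring. Binary(6) = 110. Walk through the bits of the exponent 6 left-to-right: at each bit after the leading one, square the running value, then multiply by 8 if the bit is 1 (always reducing mod 27):
  bit 1 = 1 (leading): start with 8.
  bit 2 = 1: square 8^2 = 64 ≡ 10; bit is 1, so multiply 10·8 = 80 ≡ 26 (mod 27).
  bit 3 = 0: square 26^2 = 676 ≡ 1 (mod 27).
Final value: 8^6 ≡ 1 (mod 27).

Final answer: 1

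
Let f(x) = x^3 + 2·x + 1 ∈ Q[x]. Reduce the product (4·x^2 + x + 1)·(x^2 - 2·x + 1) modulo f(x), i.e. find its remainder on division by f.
First multiply in Q[x] without reducing: a · b = 4·x^4 - 7·x^3 + 3·x^2 - x + 1. Now divide by f(x) = x^3 + 2·x + 1, eliminating the leading term at each step:
  leading term 4·x^4: subtract (4·x)·f(x) = 4·x^4 + 8·x^2 + 4·x, leaving -7·x^3 - 5·x^2 - 5·x + 1
  leading term -7·x^3: subtract (-7)·f(x) = -7·x^3 - 14·x - 7, leaving -5·x^2 + 9·x + 8
The degree is now < 3, so this is the remainder. Hence a · b ≡ -5·x^2 + 9·x + 8 in Q[x]/(f).

Final answer: a · b ≡ -5·x^2 + 9·x + 8 (mod f(x))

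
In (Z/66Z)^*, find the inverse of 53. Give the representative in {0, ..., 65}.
Apply the extended Euclidean algorithm to (66, 53), tracking rows (r, s, t) with s·66 + t·53 = r. Each division r_prev = q·r_cur + r_new produces the new row as (previous row) − q·(current row):
  row A: (66, 1, 0)   [1·66 + 0·53 = 66]
  row B: (53, 0, 1)   [0·66 + 1·53 = 53]
  66 = 1·53 + 13   → row C = row A − 1·row B = (13, 1, −1)   [check: 1·66 − 1·53 = 13]
  53 = 4·13 + 1   → row D = row B − 4·row C = (1, −4, 5)   [check: −4·66 + 5·53 = 1]
  13 = 13·1 + 0   → remainder 0, stop. gcd = 1 (last nonzero row D).
The gcd is 1, so 53 is invertible mod 66. The last nonzero row gives −4·66 + 5·53 = 1, so t = 5. So 53^(−1) ≡ 5 (mod 66). Verify: 53 · 5 = 265 ≡ 1 (mod 66). ✓

Final answer: 53^(−1) ≡ 5 (mod 66)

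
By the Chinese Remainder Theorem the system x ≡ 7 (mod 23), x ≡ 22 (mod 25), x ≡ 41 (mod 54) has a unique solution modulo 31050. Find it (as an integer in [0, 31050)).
x ≡ 15647 (mod 31050); the representative in [0, 31050) is 15647

The moduli 23, 25, 54 are pairwise coprime, so by the CRT there is a unique solution mod 23·25·54 = 31050.
Solve by successive substitution. Start with x ≡ 7 (mod 23).
  Combine with x ≡ 22 (mod 25): write x = 7 + 23·t and require 7 + 23·t ≡ 22 (mod 25), i.e. 23·t ≡ 22 − 7 ≡ 15 (mod 25). Since 23^(−1) ≡ 12 (mod 25), t ≡ 12·15 ≡ 5 (mod 25). So x ≡ 7 + 23·5 = 122 (mod 575).
  Combine with x ≡ 41 (mod 54): write x = 122 + 575·t and require 122 + 575·t ≡ 41 (mod 54), i.e. 575·t ≡ 41 − 122 ≡ 27 (mod 54). Since 575^(−1) ≡ 17 (mod 54) (575 ≡ 35 (mod 54)), t ≡ 17·27 ≡ 27 (mod 54). So x ≡ 122 + 575·27 = 15647 (mod 31050).
Unique solution in [0, 31050): x = 15647.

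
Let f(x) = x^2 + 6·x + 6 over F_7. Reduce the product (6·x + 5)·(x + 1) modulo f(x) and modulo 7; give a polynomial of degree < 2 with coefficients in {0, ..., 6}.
Multiply as integer polynomials: a · b = 6·x^2 + 11·x + 5. Reducing coefficients mod 7: a · b ≡ 6·x^2 + 4·x + 5. Now divide by f(x) = x^2 + 6·x + 6 in F_7[x], eliminating the leading term at each step:
  leading term 6·x^2: subtract (6)·f(x) = 6·x^2 + x + 1, leaving 3·x + 4 (coefficients mod 7)
The degree is now < 2, so this is the remainder. Hence a · b ≡ 3·x + 4 in F_7[x]/(f).

Final answer: a · b ≡ 3·x + 4 (mod f(x))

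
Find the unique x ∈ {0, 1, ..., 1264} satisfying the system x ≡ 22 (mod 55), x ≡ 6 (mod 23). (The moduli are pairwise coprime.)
The moduli 55, 23 are pairwise coprime, so by the CRT there is a unique solution mod 55·23 = 1265.
Solve by successive substitution. Start with x ≡ 22 (mod 55).
  Combine with x ≡ 6 (mod 23): write x = 22 + 55·t and require 22 + 55·t ≡ 6 (mod 23), i.e. 55·t ≡ 6 − 22 ≡ 7 (mod 23). Since 55^(−1) ≡ 18 (mod 23) (55 ≡ 9 (mod 23)), t ≡ 18·7 ≡ 11 (mod 23). So x ≡ 22 + 55·11 = 627 (mod 1265).
Unique solution in [0, 1265): x = 627.

Final answer: x ≡ 627 (mod 1265); the representative in [0, 1265) is 627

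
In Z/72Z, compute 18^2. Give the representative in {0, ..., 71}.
36

Use repeated squaring. Binary(2) = 10. Walk through the bits of the exponent 2 left-to-right: at each bit after the leading one, square the running value, then multiply by 18 if the bit is 1 (always reducing mod 72):
  bit 1 = 1 (leading): start with 18.
  bit 2 = 0: square 18^2 = 324 ≡ 36 (mod 72).
Final value: 18^2 ≡ 36 (mod 72).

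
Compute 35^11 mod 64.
Use repeated squaring. Binary(11) = 1011. Walk through the bits of the exponent 11 left-to-right: at each bit after the leading one, square the running value, then multiply by 35 if the bit is 1 (always reducing mod 64):
  bit 1 = 1 (leading): start with 35.
  bit 2 = 0: square 35^2 = 1225 ≡ 9 (mod 64).
  bit 3 = 1: square 9^2 = 81 ≡ 17; bit is 1, so multiply 17·35 = 595 ≡ 19 (mod 64).
  bit 4 = 1: square 19^2 = 361 ≡ 41; bit is 1, so multiply 41·35 = 1435 ≡ 27 (mod 64).
Final value: 35^11 ≡ 27 (mod 64).

Final answer: 27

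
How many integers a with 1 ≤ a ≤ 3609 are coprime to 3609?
The number of a ∈ {1, ..., 3609} with gcd(a, 3609) = 1 is by definition Euler's totient φ(3609). φ is multiplicative, with φ(p^e) = p^e − p^(e−1). Factorise 3609 = 3^2 · 401. Then
  φ(3609) = (3^2 − 3^1) · (401 − 1) = 6 · 400 = 2400.
So there are 2400 such integers.

Final answer: 2400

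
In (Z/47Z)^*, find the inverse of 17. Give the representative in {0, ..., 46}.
17^(−1) ≡ 36 (mod 47)

Apply the extended Euclidean algorithm to (47, 17), tracking rows (r, s, t) with s·47 + t·17 = r. Each division r_prev = q·r_cur + r_new produces the new row as (previous row) − q·(current row):
  row A: (47, 1, 0)   [1·47 + 0·17 = 47]
  row B: (17, 0, 1)   [0·47 + 1·17 = 17]
  47 = 2·17 + 13   → row C = row A − 2·row B = (13, 1, −2)   [check: 1·47 − 2·17 = 13]
  17 = 1·13 + 4   → row D = row B − 1·row C = (4, −1, 3)   [check: −1·47 + 3·17 = 4]
  13 = 3·4 + 1   → row E = row C − 3·row D = (1, 4, −11)   [check: 4·47 − 11·17 = 1]
  4 = 4·1 + 0   → remainder 0, stop. gcd = 1 (last nonzero row E).
The gcd is 1, so 17 is invertible mod 47. The last nonzero row gives 4·47 − 11·17 = 1, so t = −11. So 17^(−1) ≡ −11 ≡ 36 (mod 47). Verify: 17 · 36 = 612 ≡ 1 (mod 47). ✓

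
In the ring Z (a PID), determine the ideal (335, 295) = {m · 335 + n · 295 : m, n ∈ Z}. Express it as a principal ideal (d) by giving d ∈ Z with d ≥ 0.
In the PID Z, (a, b) is generated by gcd(a, b). Compute gcd(335, 295) with the extended Euclidean algorithm, tracking rows (r, s, t) with s·335 + t·295 = r:
  row A: (335, 1, 0)   [1·335 + 0·295 = 335]
  row B: (295, 0, 1)   [0·335 + 1·295 = 295]
  335 = 1·295 + 40   → row C = row A − 1·row B = (40, 1, −1)   [check: 1·335 − 1·295 = 40]
  295 = 7·40 + 15   → row D = row B − 7·row C = (15, −7, 8)   [check: −7·335 + 8·295 = 15]
  40 = 2·15 + 10   → row E = row C − 2·row D = (10, 15, −17)   [check: 15·335 − 17·295 = 10]
  15 = 1·10 + 5   → row F = row D − 1·row E = (5, −22, 25)   [check: −22·335 + 25·295 = 5]
  10 = 2·5 + 0   → remainder 0, stop. gcd = 5 (last nonzero row F).
So gcd(335, 295) = 5, with Bézout identity −22·335 + 25·295 = 5. Containment (⊇): the Bézout identity exhibits 5 as an element of (335, 295), giving (5) ⊆ (335, 295). Containment (⊆): since 5 | 335 and 5 | 295 (335 = 5·67, 295 = 5·59), every Z-linear combination of 335 and 295 is divisible by 5, so (335, 295) ⊆ (5). Therefore (335, 295) = (5), d = 5.

Final answer: (335, 295) = (5); d = 5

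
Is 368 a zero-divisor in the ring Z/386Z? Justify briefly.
YES

gcd(368, 386) = 2 > 1, so 368 is not a unit in Z/386Z. In Z/nZ every nonzero non-unit is a zero-divisor: explicitly, take b = 386/gcd = 193 ≠ 0 (mod 386); then 368·193 = 71024 = 184·386, i.e. 368·193 ≡ 0 (mod 386). So 368 is a zero-divisor.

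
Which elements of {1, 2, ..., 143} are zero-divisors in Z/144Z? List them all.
An element a ∈ Z/144Z (with a ≠ 0) is a zero-divisor iff gcd(a, 144) > 1 (because a is a unit precisely when gcd(a, n) = 1, and in Z/nZ every nonzero, non-unit element is a zero-divisor). Scan a = 1, ..., 143 and keep those with gcd(a, 144) > 1:
  gcd(2, 144) = 2, gcd(3, 144) = 3, gcd(4, 144) = 4, gcd(6, 144) = 6, gcd(8, 144) = 8, gcd(9, 144) = 9, gcd(10, 144) = 2, gcd(12, 144) = 12, gcd(14, 144) = 2, gcd(15, 144) = 3, gcd(16, 144) = 16, gcd(18, 144) = 18, gcd(20, 144) = 4, gcd(21, 144) = 3, gcd(22, 144) = 2, gcd(24, 144) = 24, gcd(26, 144) = 2, gcd(27, 144) = 9, gcd(28, 144) = 4, gcd(30, 144) = 6, gcd(32, 144) = 16, gcd(33, 144) = 3, gcd(34, 144) = 2, gcd(36, 144) = 36, gcd(38, 144) = 2, gcd(39, 144) = 3, gcd(40, 144) = 8, gcd(42, 144) = 6, gcd(44, 144) = 4, gcd(45, 144) = 9, gcd(46, 144) = 2, gcd(48, 144) = 48, gcd(50, 144) = 2, gcd(51, 144) = 3, gcd(52, 144) = 4, gcd(54, 144) = 18, gcd(56, 144) = 8, gcd(57, 144) = 3, gcd(58, 144) = 2, gcd(60, 144) = 12, gcd(62, 144) = 2, gcd(63, 144) = 9, gcd(64, 144) = 16, gcd(66, 144) = 6, gcd(68, 144) = 4, gcd(69, 144) = 3, gcd(70, 144) = 2, gcd(72, 144) = 72, gcd(74, 144) = 2, gcd(75, 144) = 3, gcd(76, 144) = 4, gcd(78, 144) = 6, gcd(80, 144) = 16, gcd(81, 144) = 9, gcd(82, 144) = 2, gcd(84, 144) = 12, gcd(86, 144) = 2, gcd(87, 144) = 3, gcd(88, 144) = 8, gcd(90, 144) = 18, gcd(92, 144) = 4, gcd(93, 144) = 3, gcd(94, 144) = 2, gcd(96, 144) = 48, gcd(98, 144) = 2, gcd(99, 144) = 9, gcd(100, 144) = 4, gcd(102, 144) = 6, gcd(104, 144) = 8, gcd(105, 144) = 3, gcd(106, 144) = 2, gcd(108, 144) = 36, gcd(110, 144) = 2, gcd(111, 144) = 3, gcd(112, 144) = 16, gcd(114, 144) = 6, gcd(116, 144) = 4, gcd(117, 144) = 9, gcd(118, 144) = 2, gcd(120, 144) = 24, gcd(122, 144) = 2, gcd(123, 144) = 3, gcd(124, 144) = 4, gcd(126, 144) = 18, gcd(128, 144) = 16, gcd(129, 144) = 3, gcd(130, 144) = 2, gcd(132, 144) = 12, gcd(134, 144) = 2, gcd(135, 144) = 9, gcd(136, 144) = 8, gcd(138, 144) = 6, gcd(140, 144) = 4, gcd(141, 144) = 3, gcd(142, 144) = 2.
All other a ∈ {1, ..., 143} have gcd(a, 144) = 1 and are units. So the nonzero zero-divisors are exactly the 95 values of a appearing in this scan.

Final answer: nonzero zero-divisors of Z/144Z = {2, 3, 4, 6, 8, 9, 10, 12, 14, 15, 16, 18, 20, 21, 22, 24, 26, 27, 28, 30, 32, 33, 34, 36, 38, 39, 40, 42, 44, 45, 46, 48, 50, 51, 52, 54, 56, 57, 58, 60, 62, 63, 64, 66, 68, 69, 70, 72, 74, 75, 76, 78, 80, 81, 82, 84, 86, 87, 88, 90, 92, 93, 94, 96, 98, 99, 100, 102, 104, 105, 106, 108, 110, 111, 112, 114, 116, 117, 118, 120, 122, 123, 124, 126, 128, 129, 130, 132, 134, 135, 136, 138, 140, 141, 142}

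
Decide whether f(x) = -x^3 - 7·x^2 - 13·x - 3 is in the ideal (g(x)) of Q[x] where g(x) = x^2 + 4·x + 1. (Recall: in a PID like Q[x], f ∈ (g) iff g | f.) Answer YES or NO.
In Q[x] the ideal (g) consists of all multiples of g, so f ∈ (g) iff g | f, i.e. iff the remainder of f on division by g is 0. Divide f by g (g is monic, so eliminate the leading term of the running remainder at each step):
  leading term -x^3: subtract (-x)·g(x) = -x^3 - 4·x^2 - x, leaving -3·x^2 - 12·x - 3
  leading term -3·x^2: subtract (-3)·g(x) = -3·x^2 - 12·x - 3, leaving 0
The remainder is 0, so f(x) = g(x) · h(x) with h(x) = -x - 3. Hence g | f, i.e. f ∈ (g).

Final answer: YES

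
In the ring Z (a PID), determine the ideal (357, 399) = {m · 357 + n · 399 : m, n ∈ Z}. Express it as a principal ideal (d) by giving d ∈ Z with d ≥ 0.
In the PID Z, (a, b) is generated by gcd(a, b). Compute gcd(399, 357) with the extended Euclidean algorithm, tracking rows (r, s, t) with s·399 + t·357 = r:
  row A: (399, 1, 0)   [1·399 + 0·357 = 399]
  row B: (357, 0, 1)   [0·399 + 1·357 = 357]
  399 = 1·357 + 42   → row C = row A − 1·row B = (42, 1, −1)   [check: 1·399 − 1·357 = 42]
  357 = 8·42 + 21   → row D = row B − 8·row C = (21, −8, 9)   [check: −8·399 + 9·357 = 21]
  42 = 2·21 + 0   → remainder 0, stop. gcd = 21 (last nonzero row D).
So gcd(357, 399) = 21, with Bézout identity −8·399 + 9·357 = 21. Containment (⊇): the Bézout identity exhibits 21 as an element of (357, 399), giving (21) ⊆ (357, 399). Containment (⊆): since 21 | 357 and 21 | 399 (357 = 21·17, 399 = 21·19), every Z-linear combination of 357 and 399 is divisible by 21, so (357, 399) ⊆ (21). Therefore (357, 399) = (21), d = 21.

Final answer: (357, 399) = (21); d = 21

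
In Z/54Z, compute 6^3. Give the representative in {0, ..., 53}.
0

Use repeated squaring. Binary(3) = 11. Walk through the bits of the exponent 3 left-to-right: at each bit after the leading one, square the running value, then multiply by 6 if the bit is 1 (always reducing mod 54):
  bit 1 = 1 (leading): start with 6.
  bit 2 = 1: square 6^2 = 36; bit is 1, so multiply 36·6 = 216 ≡ 0 (mod 54).
Final value: 6^3 ≡ 0 (mod 54).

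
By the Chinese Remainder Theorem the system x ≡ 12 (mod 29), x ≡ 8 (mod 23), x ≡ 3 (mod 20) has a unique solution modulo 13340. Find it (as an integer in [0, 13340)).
x ≡ 2883 (mod 13340); the representative in [0, 13340) is 2883

The moduli 29, 23, 20 are pairwise coprime, so by the CRT there is a unique solution mod 29·23·20 = 13340.
Solve by successive substitution. Start with x ≡ 12 (mod 29).
  Combine with x ≡ 8 (mod 23): write x = 12 + 29·t and require 12 + 29·t ≡ 8 (mod 23), i.e. 29·t ≡ 8 − 12 ≡ 19 (mod 23). Since 29^(−1) ≡ 4 (mod 23) (29 ≡ 6 (mod 23)), t ≡ 4·19 ≡ 7 (mod 23). So x ≡ 12 + 29·7 = 215 (mod 667).
  Combine with x ≡ 3 (mod 20): write x = 215 + 667·t and require 215 + 667·t ≡ 3 (mod 20), i.e. 667·t ≡ 3 − 215 ≡ 8 (mod 20). Since 667^(−1) ≡ 3 (mod 20) (667 ≡ 7 (mod 20)), t ≡ 3·8 ≡ 4 (mod 20). So x ≡ 215 + 667·4 = 2883 (mod 13340).
Unique solution in [0, 13340): x = 2883.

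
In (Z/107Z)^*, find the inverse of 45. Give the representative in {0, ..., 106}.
Apply the extended Euclidean algorithm to (107, 45), tracking rows (r, s, t) with s·107 + t·45 = r. Each division r_prev = q·r_cur + r_new produces the new row as (previous row) − q·(current row):
  row A: (107, 1, 0)   [1·107 + 0·45 = 107]
  row B: (45, 0, 1)   [0·107 + 1·45 = 45]
  107 = 2·45 + 17   → row C = row A − 2·row B = (17, 1, −2)   [check: 1·107 − 2·45 = 17]
  45 = 2·17 + 11   → row D = row B − 2·row C = (11, −2, 5)   [check: −2·107 + 5·45 = 11]
  17 = 1·11 + 6   → row E = row C − 1·row D = (6, 3, −7)   [check: 3·107 − 7·45 = 6]
  11 = 1·6 + 5   → row F = row D − 1·row E = (5, −5, 12)   [check: −5·107 + 12·45 = 5]
  6 = 1·5 + 1   → row G = row E − 1·row F = (1, 8, −19)   [check: 8·107 − 19·45 = 1]
  5 = 5·1 + 0   → remainder 0, stop. gcd = 1 (last nonzero row G).
The gcd is 1, so 45 is invertible mod 107. The last nonzero row gives 8·107 − 19·45 = 1, so t = −19. So 45^(−1) ≡ −19 ≡ 88 (mod 107). Verify: 45 · 88 = 3960 ≡ 1 (mod 107). ✓

Final answer: 45^(−1) ≡ 88 (mod 107)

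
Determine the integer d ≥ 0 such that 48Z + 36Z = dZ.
(48, 36) = (12); d = 12

In the PID Z, (a, b) is generated by gcd(a, b). Compute gcd(48, 36) with the extended Euclidean algorithm, tracking rows (r, s, t) with s·48 + t·36 = r:
  row A: (48, 1, 0)   [1·48 + 0·36 = 48]
  row B: (36, 0, 1)   [0·48 + 1·36 = 36]
  48 = 1·36 + 12   → row C = row A − 1·row B = (12, 1, −1)   [check: 1·48 − 1·36 = 12]
  36 = 3·12 + 0   → remainder 0, stop. gcd = 12 (last nonzero row C).
So gcd(48, 36) = 12, with Bézout identity 1·48 − 1·36 = 12. Containment (⊇): the Bézout identity exhibits 12 as an element of (48, 36), giving (12) ⊆ (48, 36). Containment (⊆): since 12 | 48 and 12 | 36 (48 = 12·4, 36 = 12·3), every Z-linear combination of 48 and 36 is divisible by 12, so (48, 36) ⊆ (12). Therefore (48, 36) = (12), d = 12.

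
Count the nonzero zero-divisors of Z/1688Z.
In Z/1688Z each nonzero element is either a unit (gcd with 1688 is 1) or a zero-divisor (gcd > 1). The number of units is φ(1688): factorise 1688 = 2^3 · 211, so φ(1688) = (2^3 − 2^2) · (211 − 1) = 4 · 210 = 840. The nonzero elements number 1688 − 1 = 1687. Hence the nonzero zero-divisors number 1687 − 840 = 847.

Final answer: Z/1688Z has 847 nonzero zero-divisors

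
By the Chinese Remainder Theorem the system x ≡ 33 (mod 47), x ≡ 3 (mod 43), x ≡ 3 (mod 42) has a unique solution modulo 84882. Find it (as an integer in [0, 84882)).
The moduli 47, 43, 42 are pairwise coprime, so by the CRT there is a unique solution mod 47·43·42 = 84882.
Solve by successive substitution. Start with x ≡ 33 (mod 47).
  Combine with x ≡ 3 (mod 43): write x = 33 + 47·t and require 33 + 47·t ≡ 3 (mod 43), i.e. 47·t ≡ 3 − 33 ≡ 13 (mod 43). Since 47^(−1) ≡ 11 (mod 43) (47 ≡ 4 (mod 43)), t ≡ 11·13 ≡ 14 (mod 43). So x ≡ 33 + 47·14 = 691 (mod 2021).
  Combine with x ≡ 3 (mod 42): write x = 691 + 2021·t and require 691 + 2021·t ≡ 3 (mod 42), i.e. 2021·t ≡ 3 − 691 ≡ 26 (mod 42). Since 2021^(−1) ≡ 17 (mod 42) (2021 ≡ 5 (mod 42)), t ≡ 17·26 ≡ 22 (mod 42). So x ≡ 691 + 2021·22 = 45153 (mod 84882).
Unique solution in [0, 84882): x = 45153.

Final answer: x ≡ 45153 (mod 84882); the representative in [0, 84882) is 45153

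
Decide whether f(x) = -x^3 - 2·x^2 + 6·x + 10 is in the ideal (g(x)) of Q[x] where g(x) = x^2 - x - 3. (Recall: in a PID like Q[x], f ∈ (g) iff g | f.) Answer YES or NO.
In Q[x] the ideal (g) consists of all multiples of g, so f ∈ (g) iff g | f, i.e. iff the remainder of f on division by g is 0. Divide f by g (g is monic, so eliminate the leading term of the running remainder at each step):
  leading term -x^3: subtract (-x)·g(x) = -x^3 + x^2 + 3·x, leaving -3·x^2 + 3·x + 10
  leading term -3·x^2: subtract (-3)·g(x) = -3·x^2 + 3·x + 9, leaving 1
The remainder r(x) = 1 ≠ 0 (and deg r < deg g), so g ∤ f, i.e. f ∉ (g).

Final answer: NO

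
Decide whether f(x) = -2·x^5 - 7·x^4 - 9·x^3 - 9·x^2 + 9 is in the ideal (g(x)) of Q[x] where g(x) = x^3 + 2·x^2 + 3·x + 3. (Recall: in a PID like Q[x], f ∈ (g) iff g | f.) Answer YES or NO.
In Q[x] the ideal (g) consists of all multiples of g, so f ∈ (g) iff g | f, i.e. iff the remainder of f on division by g is 0. Divide f by g (g is monic, so eliminate the leading term of the running remainder at each step):
  leading term -2·x^5: subtract (-2·x^2)·g(x) = -2·x^5 - 4·x^4 - 6·x^3 - 6·x^2, leaving -3·x^4 - 3·x^3 - 3·x^2 + 9
  leading term -3·x^4: subtract (-3·x)·g(x) = -3·x^4 - 6·x^3 - 9·x^2 - 9·x, leaving 3·x^3 + 6·x^2 + 9·x + 9
  leading term 3·x^3: subtract (3)·g(x) = 3·x^3 + 6·x^2 + 9·x + 9, leaving 0
The remainder is 0, so f(x) = g(x) · h(x) with h(x) = -2·x^2 - 3·x + 3. Hence g | f, i.e. f ∈ (g).

Final answer: YES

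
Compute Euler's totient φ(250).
φ is multiplicative, with φ(p^e) = p^e − p^(e−1). Factorise 250 = 2 · 5^3. Then
  φ(250) = (2 − 1) · (5^3 − 5^2) = 1 · 100 = 100.

Final answer: φ(250) = 100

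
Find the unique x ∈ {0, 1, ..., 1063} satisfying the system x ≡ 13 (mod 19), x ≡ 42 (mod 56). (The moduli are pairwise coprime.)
x ≡ 602 (mod 1064); the representative in [0, 1064) is 602

The moduli 19, 56 are pairwise coprime, so by the CRT there is a unique solution mod 19·56 = 1064.
Solve by successive substitution. Start with x ≡ 13 (mod 19).
  Combine with x ≡ 42 (mod 56): write x = 13 + 19·t and require 13 + 19·t ≡ 42 (mod 56), i.e. 19·t ≡ 42 − 13 ≡ 29 (mod 56). Since 19^(−1) ≡ 3 (mod 56), t ≡ 3·29 ≡ 31 (mod 56). So x ≡ 13 + 19·31 = 602 (mod 1064).
Unique solution in [0, 1064): x = 602.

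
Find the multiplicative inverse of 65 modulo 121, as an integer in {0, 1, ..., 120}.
Apply the extended Euclidean algorithm to (121, 65), tracking rows (r, s, t) with s·121 + t·65 = r. Each division r_prev = q·r_cur + r_new produces the new row as (previous row) − q·(current row):
  row A: (121, 1, 0)   [1·121 + 0·65 = 121]
  row B: (65, 0, 1)   [0·121 + 1·65 = 65]
  121 = 1·65 + 56   → row C = row A − 1·row B = (56, 1, −1)   [check: 1·121 − 1·65 = 56]
  65 = 1·56 + 9   → row D = row B − 1·row C = (9, −1, 2)   [check: −1·121 + 2·65 = 9]
  56 = 6·9 + 2   → row E = row C − 6·row D = (2, 7, −13)   [check: 7·121 − 13·65 = 2]
  9 = 4·2 + 1   → row F = row D − 4·row E = (1, −29, 54)   [check: −29·121 + 54·65 = 1]
  2 = 2·1 + 0   → remainder 0, stop. gcd = 1 (last nonzero row F).
The gcd is 1, so 65 is invertible mod 121. The last nonzero row gives −29·121 + 54·65 = 1, so t = 54. So 65^(−1) ≡ 54 (mod 121). Verify: 65 · 54 = 3510 ≡ 1 (mod 121). ✓

Final answer: 65^(−1) ≡ 54 (mod 121)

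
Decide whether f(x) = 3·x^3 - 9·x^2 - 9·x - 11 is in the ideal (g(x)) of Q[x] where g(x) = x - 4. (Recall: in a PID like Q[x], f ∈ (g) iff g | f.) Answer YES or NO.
NO

In Q[x] the ideal (g) consists of all multiples of g, so f ∈ (g) iff g | f, i.e. iff the remainder of f on division by g is 0. Divide f by g (g is monic, so eliminate the leading term of the running remainder at each step):
  leading term 3·x^3: subtract (3·x^2)·g(x) = 3·x^3 - 12·x^2, leaving 3·x^2 - 9·x - 11
  leading term 3·x^2: subtract (3·x)·g(x) = 3·x^2 - 12·x, leaving 3·x - 11
  leading term 3·x: subtract (3)·g(x) = 3·x - 12, leaving 1
The remainder r(x) = 1 ≠ 0 (and deg r < deg g), so g ∤ f, i.e. f ∉ (g).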